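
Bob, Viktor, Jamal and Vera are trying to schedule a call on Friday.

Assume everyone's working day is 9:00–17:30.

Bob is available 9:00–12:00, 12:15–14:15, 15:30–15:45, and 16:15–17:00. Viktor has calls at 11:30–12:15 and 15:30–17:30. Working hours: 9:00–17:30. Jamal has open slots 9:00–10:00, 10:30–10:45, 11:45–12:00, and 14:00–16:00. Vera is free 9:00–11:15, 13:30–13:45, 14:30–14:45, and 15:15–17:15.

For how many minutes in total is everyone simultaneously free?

75 minutes

Viktor free within 09:00–17:30: 09:00–11:30, 12:15–15:30.
Bob ∩ Viktor: 09:00–11:30, 12:15–14:15.
Bob ∩ Viktor ∩ Jamal: 09:00–10:00, 10:30–10:45, 14:00–14:15.
Bob ∩ Viktor ∩ Jamal ∩ Vera: 09:00–10:00, 10:30–10:45.
Total common minutes: 60 + 15 = 75.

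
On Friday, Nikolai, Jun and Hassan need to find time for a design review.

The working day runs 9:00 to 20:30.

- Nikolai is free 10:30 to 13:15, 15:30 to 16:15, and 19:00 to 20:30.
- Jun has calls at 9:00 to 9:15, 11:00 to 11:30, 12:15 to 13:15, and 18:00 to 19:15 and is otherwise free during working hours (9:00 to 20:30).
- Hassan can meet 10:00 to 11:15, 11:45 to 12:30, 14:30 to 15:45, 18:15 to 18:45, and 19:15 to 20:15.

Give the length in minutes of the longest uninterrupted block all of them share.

60 minutes

Jun free within 09:00–20:30: 09:15–11:00, 11:30–12:15, 13:15–18:00, 19:15–20:30.
Nikolai ∩ Jun: 10:30–11:00, 11:30–12:15, 15:30–16:15, 19:15–20:30.
Nikolai ∩ Jun ∩ Hassan: 10:30–11:00, 11:45–12:15, 15:30–15:45, 19:15–20:15.
Common window lengths: 30, 30, 15, 60 min; longest is 60.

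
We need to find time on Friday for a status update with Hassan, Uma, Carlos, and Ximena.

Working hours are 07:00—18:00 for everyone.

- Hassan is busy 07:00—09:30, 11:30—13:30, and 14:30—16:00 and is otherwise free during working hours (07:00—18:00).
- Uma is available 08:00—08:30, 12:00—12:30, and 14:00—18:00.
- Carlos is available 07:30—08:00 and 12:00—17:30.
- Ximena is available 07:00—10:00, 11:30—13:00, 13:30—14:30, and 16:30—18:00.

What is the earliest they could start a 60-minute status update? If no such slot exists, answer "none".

16:30

Hassan free within 07:00–18:00: 09:30–11:30, 13:30–14:30, 16:00–18:00.
Hassan ∩ Uma: 14:00–14:30, 16:00–18:00.
Hassan ∩ Uma ∩ Carlos: 14:00–14:30, 16:00–17:30.
Hassan ∩ Uma ∩ Carlos ∩ Ximena: 14:00–14:30, 16:30–17:30.
Windows ≥ 60 min: 16:30–17:30.
Earliest such window starts at 16:30.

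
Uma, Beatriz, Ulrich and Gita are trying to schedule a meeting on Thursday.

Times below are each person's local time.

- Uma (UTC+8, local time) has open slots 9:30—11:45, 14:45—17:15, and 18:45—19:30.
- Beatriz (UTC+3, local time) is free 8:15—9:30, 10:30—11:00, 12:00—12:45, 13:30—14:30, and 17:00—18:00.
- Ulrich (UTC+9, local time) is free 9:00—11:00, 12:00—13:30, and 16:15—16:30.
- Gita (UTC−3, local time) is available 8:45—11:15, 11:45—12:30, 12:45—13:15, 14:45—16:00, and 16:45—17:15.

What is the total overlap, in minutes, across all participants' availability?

0 minutes

Uma → UTC: 01:30–03:45, 06:45–09:15, 10:45–11:30.
Beatriz → UTC: 05:15–06:30, 07:30–08:00, 09:00–09:45, 10:30–11:30, 14:00–15:00.
Ulrich → UTC: 00:00–02:00, 03:00–04:30, 07:15–07:30.
Gita → UTC: 11:45–14:15, 14:45–15:30, 15:45–16:15, 17:45–19:00, 19:45–20:15.
Uma ∩ Beatriz: 07:30–08:00, 09:00–09:15, 10:45–11:30.
Uma ∩ Beatriz ∩ Ulrich: (none).
Uma ∩ Beatriz ∩ Ulrich ∩ Gita: (none).
Total common minutes: 0.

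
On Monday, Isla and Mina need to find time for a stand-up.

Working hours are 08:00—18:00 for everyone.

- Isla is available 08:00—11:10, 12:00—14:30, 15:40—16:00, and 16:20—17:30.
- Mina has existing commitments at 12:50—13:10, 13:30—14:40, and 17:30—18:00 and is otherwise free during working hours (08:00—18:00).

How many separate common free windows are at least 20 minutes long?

Mina free within 08:00–18:00: 08:00–12:50, 13:10–13:30, 14:40–17:30.
Isla ∩ Mina: 08:00–11:10, 12:00–12:50, 13:10–13:30, 15:40–16:00, 16:20–17:30.
Windows ≥ 20 min: 08:00–11:10, 12:00–12:50, 13:10–13:30, 15:40–16:00, 16:20–17:30.
That's 5 windows.

5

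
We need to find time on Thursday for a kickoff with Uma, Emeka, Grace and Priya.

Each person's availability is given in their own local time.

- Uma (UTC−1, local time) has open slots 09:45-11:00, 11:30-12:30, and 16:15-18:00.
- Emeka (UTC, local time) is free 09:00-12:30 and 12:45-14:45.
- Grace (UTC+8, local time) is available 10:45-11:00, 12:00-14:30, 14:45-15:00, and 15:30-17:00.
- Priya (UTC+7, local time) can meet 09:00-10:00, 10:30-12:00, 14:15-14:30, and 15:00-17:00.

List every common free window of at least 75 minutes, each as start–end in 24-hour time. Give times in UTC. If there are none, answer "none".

Uma → UTC: 10:45–12:00, 12:30–13:30, 17:15–19:00.
Emeka → UTC: 09:00–12:30, 12:45–14:45.
Grace → UTC: 02:45–03:00, 04:00–06:30, 06:45–07:00, 07:30–09:00.
Priya → UTC: 02:00–03:00, 03:30–05:00, 07:15–07:30, 08:00–10:00.
Uma ∩ Emeka: 10:45–12:00, 12:45–13:30.
Uma ∩ Emeka ∩ Grace: (none).
Uma ∩ Emeka ∩ Grace ∩ Priya: (none).
Windows ≥ 75 min: (none).

none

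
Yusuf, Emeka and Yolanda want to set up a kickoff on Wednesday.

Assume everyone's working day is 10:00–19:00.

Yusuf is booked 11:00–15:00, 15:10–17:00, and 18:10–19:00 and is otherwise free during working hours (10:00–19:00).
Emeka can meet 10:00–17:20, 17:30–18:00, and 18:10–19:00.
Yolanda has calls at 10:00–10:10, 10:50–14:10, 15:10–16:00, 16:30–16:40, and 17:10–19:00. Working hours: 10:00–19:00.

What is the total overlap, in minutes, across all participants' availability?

Yusuf free within 10:00–19:00: 10:00–11:00, 15:00–15:10, 17:00–18:10.
Yolanda free within 10:00–19:00: 10:10–10:50, 14:10–15:10, 16:00–16:30, 16:40–17:10.
Yusuf ∩ Emeka: 10:00–11:00, 15:00–15:10, 17:00–17:20, 17:30–18:00.
Yusuf ∩ Emeka ∩ Yolanda: 10:10–10:50, 15:00–15:10, 17:00–17:10.
Total common minutes: 40 + 10 + 10 = 60.

60 minutes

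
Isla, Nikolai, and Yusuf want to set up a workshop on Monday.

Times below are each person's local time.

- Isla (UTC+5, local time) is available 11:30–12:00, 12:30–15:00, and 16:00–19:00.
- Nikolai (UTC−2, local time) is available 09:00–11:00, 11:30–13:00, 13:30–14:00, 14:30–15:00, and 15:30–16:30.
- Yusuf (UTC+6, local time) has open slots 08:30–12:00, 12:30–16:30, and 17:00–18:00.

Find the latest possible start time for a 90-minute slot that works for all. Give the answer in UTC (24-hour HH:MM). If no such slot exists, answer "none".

Isla → UTC: 06:30–07:00, 07:30–10:00, 11:00–14:00.
Nikolai → UTC: 11:00–13:00, 13:30–15:00, 15:30–16:00, 16:30–17:00, 17:30–18:30.
Yusuf → UTC: 02:30–06:00, 06:30–10:30, 11:00–12:00.
Isla ∩ Nikolai: 11:00–13:00, 13:30–14:00.
Isla ∩ Nikolai ∩ Yusuf: 11:00–12:00.
Windows ≥ 90 min: (none).

none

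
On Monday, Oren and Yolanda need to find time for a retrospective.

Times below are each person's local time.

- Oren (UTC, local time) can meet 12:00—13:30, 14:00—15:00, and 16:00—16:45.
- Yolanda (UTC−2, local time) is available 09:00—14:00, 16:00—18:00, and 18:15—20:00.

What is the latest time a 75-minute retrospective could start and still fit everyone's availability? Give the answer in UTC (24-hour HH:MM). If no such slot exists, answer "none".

12:15

Oren → UTC: 12:00–13:30, 14:00–15:00, 16:00–16:45.
Yolanda → UTC: 11:00–16:00, 18:00–20:00, 20:15–22:00.
Oren ∩ Yolanda: 12:00–13:30, 14:00–15:00.
Windows ≥ 75 min: 12:00–13:30.
Latest start in the last window 12:00–13:30 is 13:30 − 75 min = 12:15.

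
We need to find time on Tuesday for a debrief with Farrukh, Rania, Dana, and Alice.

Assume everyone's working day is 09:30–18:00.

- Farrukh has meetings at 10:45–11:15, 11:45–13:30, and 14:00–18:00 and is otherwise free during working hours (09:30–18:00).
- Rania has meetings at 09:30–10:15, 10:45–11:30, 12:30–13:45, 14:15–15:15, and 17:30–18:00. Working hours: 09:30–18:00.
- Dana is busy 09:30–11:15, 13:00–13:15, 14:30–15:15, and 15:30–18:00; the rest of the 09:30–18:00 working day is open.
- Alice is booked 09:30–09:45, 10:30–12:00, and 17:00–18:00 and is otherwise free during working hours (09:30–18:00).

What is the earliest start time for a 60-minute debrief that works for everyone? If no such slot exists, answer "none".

Farrukh free within 09:30–18:00: 09:30–10:45, 11:15–11:45, 13:30–14:00.
Rania free within 09:30–18:00: 10:15–10:45, 11:30–12:30, 13:45–14:15, 15:15–17:30.
Dana free within 09:30–18:00: 11:15–13:00, 13:15–14:30, 15:15–15:30.
Alice free within 09:30–18:00: 09:45–10:30, 12:00–17:00.
Farrukh ∩ Rania: 10:15–10:45, 11:30–11:45, 13:45–14:00.
Farrukh ∩ Rania ∩ Dana: 11:30–11:45, 13:45–14:00.
Farrukh ∩ Rania ∩ Dana ∩ Alice: 13:45–14:00.
Windows ≥ 60 min: (none).

none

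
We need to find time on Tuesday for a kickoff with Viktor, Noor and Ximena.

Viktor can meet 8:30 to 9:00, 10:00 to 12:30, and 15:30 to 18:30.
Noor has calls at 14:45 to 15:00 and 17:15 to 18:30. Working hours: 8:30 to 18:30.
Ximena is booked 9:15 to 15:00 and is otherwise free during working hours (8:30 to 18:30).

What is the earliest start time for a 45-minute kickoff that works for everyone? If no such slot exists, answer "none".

Noor free within 08:30–18:30: 08:30–14:45, 15:00–17:15.
Ximena free within 08:30–18:30: 08:30–09:15, 15:00–18:30.
Viktor ∩ Noor: 08:30–09:00, 10:00–12:30, 15:30–17:15.
Viktor ∩ Noor ∩ Ximena: 08:30–09:00, 15:30–17:15.
Windows ≥ 45 min: 15:30–17:15.
Earliest such window starts at 15:30.

15:30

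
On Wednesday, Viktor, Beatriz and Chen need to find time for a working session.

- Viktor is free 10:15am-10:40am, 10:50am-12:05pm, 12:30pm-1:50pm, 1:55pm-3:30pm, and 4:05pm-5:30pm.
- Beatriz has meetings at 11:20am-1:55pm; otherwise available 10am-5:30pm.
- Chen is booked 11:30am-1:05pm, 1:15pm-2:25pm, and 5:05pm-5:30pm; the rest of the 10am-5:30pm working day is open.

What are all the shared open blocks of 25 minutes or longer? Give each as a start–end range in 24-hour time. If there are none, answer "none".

Beatriz free within 10:00–17:30: 10:00–11:20, 13:55–17:30.
Chen free within 10:00–17:30: 10:00–11:30, 13:05–13:15, 14:25–17:05.
Viktor ∩ Beatriz: 10:15–10:40, 10:50–11:20, 13:55–15:30, 16:05–17:30.
Viktor ∩ Beatriz ∩ Chen: 10:15–10:40, 10:50–11:20, 14:25–15:30, 16:05–17:05.
Windows ≥ 25 min: 10:15–10:40, 10:50–11:20, 14:25–15:30, 16:05–17:05.

10:15–10:40, 10:50–11:20, 14:25–15:30, 16:05–17:05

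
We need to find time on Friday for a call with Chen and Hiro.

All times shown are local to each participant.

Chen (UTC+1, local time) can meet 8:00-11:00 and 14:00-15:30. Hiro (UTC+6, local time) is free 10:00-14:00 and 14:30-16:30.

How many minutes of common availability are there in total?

Chen → UTC: 07:00–10:00, 13:00–14:30.
Hiro → UTC: 04:00–08:00, 08:30–10:30.
Chen ∩ Hiro: 07:00–08:00, 08:30–10:00.
Total common minutes: 60 + 90 = 150.

150 minutes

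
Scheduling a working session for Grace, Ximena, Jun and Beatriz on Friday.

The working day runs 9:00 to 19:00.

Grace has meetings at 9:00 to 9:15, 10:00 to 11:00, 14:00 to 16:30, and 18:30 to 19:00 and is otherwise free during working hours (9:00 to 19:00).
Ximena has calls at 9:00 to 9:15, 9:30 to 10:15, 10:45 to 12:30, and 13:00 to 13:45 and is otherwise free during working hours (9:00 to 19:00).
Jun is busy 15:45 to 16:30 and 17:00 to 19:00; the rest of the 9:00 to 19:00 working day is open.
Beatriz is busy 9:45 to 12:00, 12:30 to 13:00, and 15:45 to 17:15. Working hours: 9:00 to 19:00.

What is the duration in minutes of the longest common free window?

Grace free within 09:00–19:00: 09:15–10:00, 11:00–14:00, 16:30–18:30.
Ximena free within 09:00–19:00: 09:15–09:30, 10:15–10:45, 12:30–13:00, 13:45–19:00.
Jun free within 09:00–19:00: 09:00–15:45, 16:30–17:00.
Beatriz free within 09:00–19:00: 09:00–09:45, 12:00–12:30, 13:00–15:45, 17:15–19:00.
Grace ∩ Ximena: 09:15–09:30, 12:30–13:00, 13:45–14:00, 16:30–18:30.
Grace ∩ Ximena ∩ Jun: 09:15–09:30, 12:30–13:00, 13:45–14:00, 16:30–17:00.
Grace ∩ Ximena ∩ Jun ∩ Beatriz: 09:15–09:30, 13:45–14:00.
Common window lengths: 15, 15 min; longest is 15.

15 minutes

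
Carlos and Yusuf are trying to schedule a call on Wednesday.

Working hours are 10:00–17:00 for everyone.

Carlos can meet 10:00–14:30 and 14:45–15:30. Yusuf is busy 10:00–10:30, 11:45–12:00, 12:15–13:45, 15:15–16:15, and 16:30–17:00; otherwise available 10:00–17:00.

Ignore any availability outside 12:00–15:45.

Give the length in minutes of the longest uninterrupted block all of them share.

45 minutes

Yusuf free within 10:00–17:00: 10:30–11:45, 12:00–12:15, 13:45–15:15, 16:15–16:30.
Carlos ∩ Yusuf: 10:30–11:45, 12:00–12:15, 13:45–14:30, 14:45–15:15.
Restricted to 12:00–15:45: 12:00–12:15, 13:45–14:30, 14:45–15:15.
Common window lengths: 15, 45, 30 min; longest is 45.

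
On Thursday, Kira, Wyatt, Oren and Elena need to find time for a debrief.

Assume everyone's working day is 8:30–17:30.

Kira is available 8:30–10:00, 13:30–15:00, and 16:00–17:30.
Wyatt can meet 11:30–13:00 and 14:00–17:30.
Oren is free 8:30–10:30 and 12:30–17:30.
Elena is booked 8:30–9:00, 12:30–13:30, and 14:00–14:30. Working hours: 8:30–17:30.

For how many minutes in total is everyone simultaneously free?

Elena free within 08:30–17:30: 09:00–12:30, 13:30–14:00, 14:30–17:30.
Kira ∩ Wyatt: 14:00–15:00, 16:00–17:30.
Kira ∩ Wyatt ∩ Oren: 14:00–15:00, 16:00–17:30.
Kira ∩ Wyatt ∩ Oren ∩ Elena: 14:30–15:00, 16:00–17:30.
Total common minutes: 30 + 90 = 120.

120 minutes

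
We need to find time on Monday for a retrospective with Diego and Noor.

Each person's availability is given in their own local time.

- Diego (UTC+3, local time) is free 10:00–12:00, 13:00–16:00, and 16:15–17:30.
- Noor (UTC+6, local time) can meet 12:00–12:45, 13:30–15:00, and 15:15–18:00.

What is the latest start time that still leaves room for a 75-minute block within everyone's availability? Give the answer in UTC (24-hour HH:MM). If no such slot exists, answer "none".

Diego → UTC: 07:00–09:00, 10:00–13:00, 13:15–14:30.
Noor → UTC: 06:00–06:45, 07:30–09:00, 09:15–12:00.
Diego ∩ Noor: 07:30–09:00, 10:00–12:00.
Windows ≥ 75 min: 07:30–09:00, 10:00–12:00.
Latest start in the last window 10:00–12:00 is 12:00 − 75 min = 10:45.

10:45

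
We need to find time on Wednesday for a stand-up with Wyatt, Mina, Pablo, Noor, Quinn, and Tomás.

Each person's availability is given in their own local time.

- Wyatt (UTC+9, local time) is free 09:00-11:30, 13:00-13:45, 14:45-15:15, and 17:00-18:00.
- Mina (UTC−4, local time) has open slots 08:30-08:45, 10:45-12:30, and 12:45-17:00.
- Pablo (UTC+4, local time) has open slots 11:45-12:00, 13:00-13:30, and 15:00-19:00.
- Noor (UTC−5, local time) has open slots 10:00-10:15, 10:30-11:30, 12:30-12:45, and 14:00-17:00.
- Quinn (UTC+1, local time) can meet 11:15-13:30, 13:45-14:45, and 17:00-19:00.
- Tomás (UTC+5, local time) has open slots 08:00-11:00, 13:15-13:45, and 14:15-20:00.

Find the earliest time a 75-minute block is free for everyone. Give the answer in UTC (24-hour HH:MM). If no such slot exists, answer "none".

none

Wyatt → UTC: 00:00–02:30, 04:00–04:45, 05:45–06:15, 08:00–09:00.
Mina → UTC: 12:30–12:45, 14:45–16:30, 16:45–21:00.
Pablo → UTC: 07:45–08:00, 09:00–09:30, 11:00–15:00.
Noor → UTC: 15:00–15:15, 15:30–16:30, 17:30–17:45, 19:00–22:00.
Quinn → UTC: 10:15–12:30, 12:45–13:45, 16:00–18:00.
Tomás → UTC: 03:00–06:00, 08:15–08:45, 09:15–15:00.
Wyatt ∩ Mina: (none).
Wyatt ∩ Mina ∩ Pablo: (none).
Wyatt ∩ Mina ∩ Pablo ∩ Noor: (none).
Wyatt ∩ Mina ∩ Pablo ∩ Noor ∩ Quinn: (none).
Wyatt ∩ Mina ∩ Pablo ∩ Noor ∩ Quinn ∩ Tomás: (none).
Windows ≥ 75 min: (none).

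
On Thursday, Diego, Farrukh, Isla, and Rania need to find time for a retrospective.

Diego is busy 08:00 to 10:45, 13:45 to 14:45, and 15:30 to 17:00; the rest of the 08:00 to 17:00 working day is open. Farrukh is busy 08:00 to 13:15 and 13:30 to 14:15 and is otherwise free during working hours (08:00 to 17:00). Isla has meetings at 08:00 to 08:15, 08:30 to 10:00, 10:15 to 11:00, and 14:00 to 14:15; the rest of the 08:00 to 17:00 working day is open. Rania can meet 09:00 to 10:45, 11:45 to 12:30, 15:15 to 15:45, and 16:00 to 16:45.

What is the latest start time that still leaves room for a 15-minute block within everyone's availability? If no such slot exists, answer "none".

Diego free within 08:00–17:00: 10:45–13:45, 14:45–15:30.
Farrukh free within 08:00–17:00: 13:15–13:30, 14:15–17:00.
Isla free within 08:00–17:00: 08:15–08:30, 10:00–10:15, 11:00–14:00, 14:15–17:00.
Diego ∩ Farrukh: 13:15–13:30, 14:45–15:30.
Diego ∩ Farrukh ∩ Isla: 13:15–13:30, 14:45–15:30.
Diego ∩ Farrukh ∩ Isla ∩ Rania: 15:15–15:30.
Windows ≥ 15 min: 15:15–15:30.
Latest start in the last window 15:15–15:30 is 15:30 − 15 min = 15:15.

15:15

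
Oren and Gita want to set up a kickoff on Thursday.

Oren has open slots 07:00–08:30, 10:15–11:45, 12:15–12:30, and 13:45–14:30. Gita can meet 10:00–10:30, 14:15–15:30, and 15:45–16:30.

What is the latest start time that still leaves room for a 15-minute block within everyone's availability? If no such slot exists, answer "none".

Oren ∩ Gita: 10:15–10:30, 14:15–14:30.
Windows ≥ 15 min: 10:15–10:30, 14:15–14:30.
Latest start in the last window 14:15–14:30 is 14:30 − 15 min = 14:15.

14:15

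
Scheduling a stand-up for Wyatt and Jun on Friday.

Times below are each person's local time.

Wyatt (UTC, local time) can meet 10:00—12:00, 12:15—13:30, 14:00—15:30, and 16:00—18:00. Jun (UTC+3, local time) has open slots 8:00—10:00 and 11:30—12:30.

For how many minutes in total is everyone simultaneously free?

0 minutes

Wyatt → UTC: 10:00–12:00, 12:15–13:30, 14:00–15:30, 16:00–18:00.
Jun → UTC: 05:00–07:00, 08:30–09:30.
Wyatt ∩ Jun: (none).
Total common minutes: 0.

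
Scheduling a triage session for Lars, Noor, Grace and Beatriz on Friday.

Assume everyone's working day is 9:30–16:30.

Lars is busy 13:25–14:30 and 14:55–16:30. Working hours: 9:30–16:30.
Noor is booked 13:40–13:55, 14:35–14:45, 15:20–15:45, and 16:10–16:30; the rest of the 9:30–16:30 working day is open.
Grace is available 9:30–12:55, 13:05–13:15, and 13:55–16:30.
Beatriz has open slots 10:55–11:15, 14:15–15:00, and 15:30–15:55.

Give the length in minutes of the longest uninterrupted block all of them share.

20 minutes

Lars free within 09:30–16:30: 09:30–13:25, 14:30–14:55.
Noor free within 09:30–16:30: 09:30–13:40, 13:55–14:35, 14:45–15:20, 15:45–16:10.
Lars ∩ Noor: 09:30–13:25, 14:30–14:35, 14:45–14:55.
Lars ∩ Noor ∩ Grace: 09:30–12:55, 13:05–13:15, 14:30–14:35, 14:45–14:55.
Lars ∩ Noor ∩ Grace ∩ Beatriz: 10:55–11:15, 14:30–14:35, 14:45–14:55.
Common window lengths: 20, 5, 10 min; longest is 20.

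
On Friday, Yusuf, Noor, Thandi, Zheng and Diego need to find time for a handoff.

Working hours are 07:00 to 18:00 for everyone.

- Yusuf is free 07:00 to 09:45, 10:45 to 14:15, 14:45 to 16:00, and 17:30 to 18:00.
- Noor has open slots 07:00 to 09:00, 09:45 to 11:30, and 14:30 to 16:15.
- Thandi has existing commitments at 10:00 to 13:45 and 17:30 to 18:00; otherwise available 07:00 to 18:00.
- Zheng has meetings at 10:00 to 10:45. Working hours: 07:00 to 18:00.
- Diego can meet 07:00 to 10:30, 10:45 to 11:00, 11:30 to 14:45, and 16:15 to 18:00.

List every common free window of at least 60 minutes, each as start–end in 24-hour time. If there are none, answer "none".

07:00–09:00

Thandi free within 07:00–18:00: 07:00–10:00, 13:45–17:30.
Zheng free within 07:00–18:00: 07:00–10:00, 10:45–18:00.
Yusuf ∩ Noor: 07:00–09:00, 10:45–11:30, 14:45–16:00.
Yusuf ∩ Noor ∩ Thandi: 07:00–09:00, 14:45–16:00.
Yusuf ∩ Noor ∩ Thandi ∩ Zheng: 07:00–09:00, 14:45–16:00.
Yusuf ∩ Noor ∩ Thandi ∩ Zheng ∩ Diego: 07:00–09:00.
Windows ≥ 60 min: 07:00–09:00.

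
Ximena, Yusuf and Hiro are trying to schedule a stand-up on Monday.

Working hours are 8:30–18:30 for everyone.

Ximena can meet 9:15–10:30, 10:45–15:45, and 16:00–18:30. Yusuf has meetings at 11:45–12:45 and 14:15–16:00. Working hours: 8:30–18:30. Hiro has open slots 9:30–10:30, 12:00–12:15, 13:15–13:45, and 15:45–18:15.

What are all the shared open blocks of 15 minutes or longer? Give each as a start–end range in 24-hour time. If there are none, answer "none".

09:30–10:30, 13:15–13:45, 16:00–18:15

Yusuf free within 08:30–18:30: 08:30–11:45, 12:45–14:15, 16:00–18:30.
Ximena ∩ Yusuf: 09:15–10:30, 10:45–11:45, 12:45–14:15, 16:00–18:30.
Ximena ∩ Yusuf ∩ Hiro: 09:30–10:30, 13:15–13:45, 16:00–18:15.
Windows ≥ 15 min: 09:30–10:30, 13:15–13:45, 16:00–18:15.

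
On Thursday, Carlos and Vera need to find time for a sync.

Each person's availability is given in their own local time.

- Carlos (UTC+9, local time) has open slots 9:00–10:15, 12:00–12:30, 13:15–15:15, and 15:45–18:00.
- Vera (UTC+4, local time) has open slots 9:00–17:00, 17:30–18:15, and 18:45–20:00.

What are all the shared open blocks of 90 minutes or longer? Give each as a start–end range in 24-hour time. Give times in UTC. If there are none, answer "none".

06:45–09:00

Carlos → UTC: 00:00–01:15, 03:00–03:30, 04:15–06:15, 06:45–09:00.
Vera → UTC: 05:00–13:00, 13:30–14:15, 14:45–16:00.
Carlos ∩ Vera: 05:00–06:15, 06:45–09:00.
Windows ≥ 90 min: 06:45–09:00.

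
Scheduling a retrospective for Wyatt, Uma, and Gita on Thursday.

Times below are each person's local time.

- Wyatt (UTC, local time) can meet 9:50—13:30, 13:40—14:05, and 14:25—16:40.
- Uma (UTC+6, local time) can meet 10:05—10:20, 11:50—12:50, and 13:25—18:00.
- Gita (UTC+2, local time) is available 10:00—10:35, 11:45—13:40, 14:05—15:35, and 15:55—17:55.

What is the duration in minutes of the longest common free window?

110 minutes

Wyatt → UTC: 09:50–13:30, 13:40–14:05, 14:25–16:40.
Uma → UTC: 04:05–04:20, 05:50–06:50, 07:25–12:00.
Gita → UTC: 08:00–08:35, 09:45–11:40, 12:05–13:35, 13:55–15:55.
Wyatt ∩ Uma: 09:50–12:00.
Wyatt ∩ Uma ∩ Gita: 09:50–11:40.
Single common window of 110 minutes.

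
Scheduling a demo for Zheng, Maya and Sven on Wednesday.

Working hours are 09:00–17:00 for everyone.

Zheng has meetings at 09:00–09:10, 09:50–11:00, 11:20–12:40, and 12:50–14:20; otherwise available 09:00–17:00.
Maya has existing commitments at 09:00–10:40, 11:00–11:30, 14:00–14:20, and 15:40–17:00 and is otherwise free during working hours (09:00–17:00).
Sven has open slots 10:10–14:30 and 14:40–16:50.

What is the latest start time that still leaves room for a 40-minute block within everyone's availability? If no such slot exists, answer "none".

Zheng free within 09:00–17:00: 09:10–09:50, 11:00–11:20, 12:40–12:50, 14:20–17:00.
Maya free within 09:00–17:00: 10:40–11:00, 11:30–14:00, 14:20–15:40.
Zheng ∩ Maya: 12:40–12:50, 14:20–15:40.
Zheng ∩ Maya ∩ Sven: 12:40–12:50, 14:20–14:30, 14:40–15:40.
Windows ≥ 40 min: 14:40–15:40.
Latest start in the last window 14:40–15:40 is 15:40 − 40 min = 15:00.

15:00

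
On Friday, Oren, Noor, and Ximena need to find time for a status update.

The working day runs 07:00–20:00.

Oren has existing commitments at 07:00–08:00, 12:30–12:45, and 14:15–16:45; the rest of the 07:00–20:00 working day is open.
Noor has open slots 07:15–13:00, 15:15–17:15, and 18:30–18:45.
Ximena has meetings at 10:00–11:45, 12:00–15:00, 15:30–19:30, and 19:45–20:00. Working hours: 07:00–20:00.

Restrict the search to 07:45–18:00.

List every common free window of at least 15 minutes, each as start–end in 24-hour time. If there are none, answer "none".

Oren free within 07:00–20:00: 08:00–12:30, 12:45–14:15, 16:45–20:00.
Ximena free within 07:00–20:00: 07:00–10:00, 11:45–12:00, 15:00–15:30, 19:30–19:45.
Oren ∩ Noor: 08:00–12:30, 12:45–13:00, 16:45–17:15, 18:30–18:45.
Oren ∩ Noor ∩ Ximena: 08:00–10:00, 11:45–12:00.
Restricted to 07:45–18:00: 08:00–10:00, 11:45–12:00.
Windows ≥ 15 min: 08:00–10:00, 11:45–12:00.

08:00–10:00, 11:45–12:00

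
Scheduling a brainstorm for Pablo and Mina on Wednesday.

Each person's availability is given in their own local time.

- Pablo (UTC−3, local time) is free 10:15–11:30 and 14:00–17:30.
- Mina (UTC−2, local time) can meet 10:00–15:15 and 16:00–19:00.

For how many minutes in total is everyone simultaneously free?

240 minutes

Pablo → UTC: 13:15–14:30, 17:00–20:30.
Mina → UTC: 12:00–17:15, 18:00–21:00.
Pablo ∩ Mina: 13:15–14:30, 17:00–17:15, 18:00–20:30.
Total common minutes: 75 + 15 + 150 = 240.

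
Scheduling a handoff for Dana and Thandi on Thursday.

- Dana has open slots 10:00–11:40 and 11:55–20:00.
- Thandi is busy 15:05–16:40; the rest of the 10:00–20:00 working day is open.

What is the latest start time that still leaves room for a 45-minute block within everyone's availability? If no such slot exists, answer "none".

Thandi free within 10:00–20:00: 10:00–15:05, 16:40–20:00.
Dana ∩ Thandi: 10:00–11:40, 11:55–15:05, 16:40–20:00.
Windows ≥ 45 min: 10:00–11:40, 11:55–15:05, 16:40–20:00.
Latest start in the last window 16:40–20:00 is 20:00 − 45 min = 19:15.

19:15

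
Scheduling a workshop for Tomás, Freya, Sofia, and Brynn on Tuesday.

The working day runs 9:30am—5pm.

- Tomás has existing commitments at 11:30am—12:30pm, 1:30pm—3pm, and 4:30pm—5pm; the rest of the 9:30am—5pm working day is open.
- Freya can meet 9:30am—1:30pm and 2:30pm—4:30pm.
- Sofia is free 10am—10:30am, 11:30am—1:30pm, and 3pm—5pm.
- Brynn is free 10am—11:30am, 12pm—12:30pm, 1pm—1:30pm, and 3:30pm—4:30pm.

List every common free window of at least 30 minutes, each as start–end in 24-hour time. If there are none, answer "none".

Tomás free within 09:30–17:00: 09:30–11:30, 12:30–13:30, 15:00–16:30.
Tomás ∩ Freya: 09:30–11:30, 12:30–13:30, 15:00–16:30.
Tomás ∩ Freya ∩ Sofia: 10:00–10:30, 12:30–13:30, 15:00–16:30.
Tomás ∩ Freya ∩ Sofia ∩ Brynn: 10:00–10:30, 13:00–13:30, 15:30–16:30.
Windows ≥ 30 min: 10:00–10:30, 13:00–13:30, 15:30–16:30.

10:00–10:30, 13:00–13:30, 15:30–16:30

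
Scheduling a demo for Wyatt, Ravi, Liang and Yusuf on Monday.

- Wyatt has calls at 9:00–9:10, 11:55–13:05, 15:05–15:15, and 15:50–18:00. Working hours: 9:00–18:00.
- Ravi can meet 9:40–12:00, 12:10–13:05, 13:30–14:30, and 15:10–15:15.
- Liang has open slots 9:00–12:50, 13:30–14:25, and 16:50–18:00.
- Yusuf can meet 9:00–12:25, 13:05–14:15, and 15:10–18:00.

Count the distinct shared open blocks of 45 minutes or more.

2

Wyatt free within 09:00–18:00: 09:10–11:55, 13:05–15:05, 15:15–15:50.
Wyatt ∩ Ravi: 09:40–11:55, 13:30–14:30.
Wyatt ∩ Ravi ∩ Liang: 09:40–11:55, 13:30–14:25.
Wyatt ∩ Ravi ∩ Liang ∩ Yusuf: 09:40–11:55, 13:30–14:15.
Windows ≥ 45 min: 09:40–11:55, 13:30–14:15.
That's 2 windows.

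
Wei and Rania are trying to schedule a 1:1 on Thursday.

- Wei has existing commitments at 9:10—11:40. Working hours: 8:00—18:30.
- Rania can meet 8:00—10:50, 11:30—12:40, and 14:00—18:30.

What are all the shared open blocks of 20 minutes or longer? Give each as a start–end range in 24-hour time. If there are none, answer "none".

08:00–09:10, 11:40–12:40, 14:00–18:30

Wei free within 08:00–18:30: 08:00–09:10, 11:40–18:30.
Wei ∩ Rania: 08:00–09:10, 11:40–12:40, 14:00–18:30.
Windows ≥ 20 min: 08:00–09:10, 11:40–12:40, 14:00–18:30.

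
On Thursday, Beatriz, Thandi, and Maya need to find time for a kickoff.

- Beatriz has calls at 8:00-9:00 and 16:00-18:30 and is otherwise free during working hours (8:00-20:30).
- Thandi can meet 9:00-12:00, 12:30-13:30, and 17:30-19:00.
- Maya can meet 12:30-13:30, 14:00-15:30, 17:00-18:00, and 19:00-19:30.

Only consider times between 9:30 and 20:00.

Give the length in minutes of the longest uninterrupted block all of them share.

60 minutes

Beatriz free within 08:00–20:30: 09:00–16:00, 18:30–20:30.
Beatriz ∩ Thandi: 09:00–12:00, 12:30–13:30, 18:30–19:00.
Beatriz ∩ Thandi ∩ Maya: 12:30–13:30.
Restricted to 09:30–20:00: 12:30–13:30.
Single common window of 60 minutes.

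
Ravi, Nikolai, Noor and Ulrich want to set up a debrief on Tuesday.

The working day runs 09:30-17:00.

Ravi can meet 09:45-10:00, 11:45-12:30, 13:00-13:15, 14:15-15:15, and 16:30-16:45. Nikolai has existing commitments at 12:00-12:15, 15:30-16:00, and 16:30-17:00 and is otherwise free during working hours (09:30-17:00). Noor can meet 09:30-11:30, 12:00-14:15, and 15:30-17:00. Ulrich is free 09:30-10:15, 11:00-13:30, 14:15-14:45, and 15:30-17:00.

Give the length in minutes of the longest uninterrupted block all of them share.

Nikolai free within 09:30–17:00: 09:30–12:00, 12:15–15:30, 16:00–16:30.
Ravi ∩ Nikolai: 09:45–10:00, 11:45–12:00, 12:15–12:30, 13:00–13:15, 14:15–15:15.
Ravi ∩ Nikolai ∩ Noor: 09:45–10:00, 12:15–12:30, 13:00–13:15.
Ravi ∩ Nikolai ∩ Noor ∩ Ulrich: 09:45–10:00, 12:15–12:30, 13:00–13:15.
Common window lengths: 15, 15, 15 min; longest is 15.

15 minutes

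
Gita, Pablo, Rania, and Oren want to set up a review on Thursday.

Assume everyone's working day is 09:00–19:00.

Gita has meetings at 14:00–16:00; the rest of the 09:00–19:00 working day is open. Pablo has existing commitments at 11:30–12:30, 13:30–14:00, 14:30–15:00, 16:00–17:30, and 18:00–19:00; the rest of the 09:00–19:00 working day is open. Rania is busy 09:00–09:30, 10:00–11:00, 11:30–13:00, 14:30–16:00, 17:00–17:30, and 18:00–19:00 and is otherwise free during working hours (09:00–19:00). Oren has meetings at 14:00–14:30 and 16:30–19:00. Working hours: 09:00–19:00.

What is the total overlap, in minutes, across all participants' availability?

Gita free within 09:00–19:00: 09:00–14:00, 16:00–19:00.
Pablo free within 09:00–19:00: 09:00–11:30, 12:30–13:30, 14:00–14:30, 15:00–16:00, 17:30–18:00.
Rania free within 09:00–19:00: 09:30–10:00, 11:00–11:30, 13:00–14:30, 16:00–17:00, 17:30–18:00.
Oren free within 09:00–19:00: 09:00–14:00, 14:30–16:30.
Gita ∩ Pablo: 09:00–11:30, 12:30–13:30, 17:30–18:00.
Gita ∩ Pablo ∩ Rania: 09:30–10:00, 11:00–11:30, 13:00–13:30, 17:30–18:00.
Gita ∩ Pablo ∩ Rania ∩ Oren: 09:30–10:00, 11:00–11:30, 13:00–13:30.
Total common minutes: 30 + 30 + 30 = 90.

90 minutes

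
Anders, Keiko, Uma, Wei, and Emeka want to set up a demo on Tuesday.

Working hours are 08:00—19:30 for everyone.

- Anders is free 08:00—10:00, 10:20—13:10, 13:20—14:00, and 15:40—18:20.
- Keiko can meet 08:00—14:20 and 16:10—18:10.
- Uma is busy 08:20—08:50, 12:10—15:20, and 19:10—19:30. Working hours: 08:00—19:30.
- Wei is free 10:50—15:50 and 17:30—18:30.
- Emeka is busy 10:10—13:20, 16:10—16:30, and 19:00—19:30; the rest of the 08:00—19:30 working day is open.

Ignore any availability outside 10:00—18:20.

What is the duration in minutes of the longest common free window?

40 minutes

Uma free within 08:00–19:30: 08:00–08:20, 08:50–12:10, 15:20–19:10.
Emeka free within 08:00–19:30: 08:00–10:10, 13:20–16:10, 16:30–19:00.
Anders ∩ Keiko: 08:00–10:00, 10:20–13:10, 13:20–14:00, 16:10–18:10.
Anders ∩ Keiko ∩ Uma: 08:00–08:20, 08:50–10:00, 10:20–12:10, 16:10–18:10.
Anders ∩ Keiko ∩ Uma ∩ Wei: 10:50–12:10, 17:30–18:10.
Anders ∩ Keiko ∩ Uma ∩ Wei ∩ Emeka: 17:30–18:10.
Restricted to 10:00–18:20: 17:30–18:10.
Single common window of 40 minutes.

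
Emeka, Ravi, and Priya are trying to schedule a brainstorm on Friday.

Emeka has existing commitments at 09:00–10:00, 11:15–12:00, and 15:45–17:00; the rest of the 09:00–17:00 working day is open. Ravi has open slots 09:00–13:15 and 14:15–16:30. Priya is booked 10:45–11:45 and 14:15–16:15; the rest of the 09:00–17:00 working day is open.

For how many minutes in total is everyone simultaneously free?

Emeka free within 09:00–17:00: 10:00–11:15, 12:00–15:45.
Priya free within 09:00–17:00: 09:00–10:45, 11:45–14:15, 16:15–17:00.
Emeka ∩ Ravi: 10:00–11:15, 12:00–13:15, 14:15–15:45.
Emeka ∩ Ravi ∩ Priya: 10:00–10:45, 12:00–13:15.
Total common minutes: 45 + 75 = 120.

120 minutes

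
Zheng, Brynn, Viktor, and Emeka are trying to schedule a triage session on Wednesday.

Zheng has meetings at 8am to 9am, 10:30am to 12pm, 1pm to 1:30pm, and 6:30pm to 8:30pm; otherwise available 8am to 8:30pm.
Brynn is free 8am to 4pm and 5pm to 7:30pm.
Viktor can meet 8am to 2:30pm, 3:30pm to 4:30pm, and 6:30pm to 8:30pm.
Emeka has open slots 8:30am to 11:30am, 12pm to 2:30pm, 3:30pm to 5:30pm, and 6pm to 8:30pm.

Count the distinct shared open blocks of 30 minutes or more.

Zheng free within 08:00–20:30: 09:00–10:30, 12:00–13:00, 13:30–18:30.
Zheng ∩ Brynn: 09:00–10:30, 12:00–13:00, 13:30–16:00, 17:00–18:30.
Zheng ∩ Brynn ∩ Viktor: 09:00–10:30, 12:00–13:00, 13:30–14:30, 15:30–16:00.
Zheng ∩ Brynn ∩ Viktor ∩ Emeka: 09:00–10:30, 12:00–13:00, 13:30–14:30, 15:30–16:00.
Windows ≥ 30 min: 09:00–10:30, 12:00–13:00, 13:30–14:30, 15:30–16:00.
That's 4 windows.

4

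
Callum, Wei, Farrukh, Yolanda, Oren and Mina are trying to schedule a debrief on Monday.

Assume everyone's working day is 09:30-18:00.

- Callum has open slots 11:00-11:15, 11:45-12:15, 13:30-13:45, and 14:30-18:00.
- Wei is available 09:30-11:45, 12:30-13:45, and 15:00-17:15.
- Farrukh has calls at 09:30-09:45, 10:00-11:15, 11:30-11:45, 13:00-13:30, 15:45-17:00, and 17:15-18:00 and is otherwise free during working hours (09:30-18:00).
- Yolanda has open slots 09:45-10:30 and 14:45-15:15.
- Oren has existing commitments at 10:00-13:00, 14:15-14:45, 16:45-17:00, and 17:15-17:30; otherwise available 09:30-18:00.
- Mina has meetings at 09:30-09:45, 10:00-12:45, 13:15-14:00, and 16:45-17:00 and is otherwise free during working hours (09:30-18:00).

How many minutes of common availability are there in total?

Farrukh free within 09:30–18:00: 09:45–10:00, 11:15–11:30, 11:45–13:00, 13:30–15:45, 17:00–17:15.
Oren free within 09:30–18:00: 09:30–10:00, 13:00–14:15, 14:45–16:45, 17:00–17:15, 17:30–18:00.
Mina free within 09:30–18:00: 09:45–10:00, 12:45–13:15, 14:00–16:45, 17:00–18:00.
Callum ∩ Wei: 11:00–11:15, 13:30–13:45, 15:00–17:15.
Callum ∩ Wei ∩ Farrukh: 13:30–13:45, 15:00–15:45, 17:00–17:15.
Callum ∩ Wei ∩ Farrukh ∩ Yolanda: 15:00–15:15.
Callum ∩ Wei ∩ Farrukh ∩ Yolanda ∩ Oren: 15:00–15:15.
Callum ∩ Wei ∩ Farrukh ∩ Yolanda ∩ Oren ∩ Mina: 15:00–15:15.
Total common minutes: 15.

15 minutes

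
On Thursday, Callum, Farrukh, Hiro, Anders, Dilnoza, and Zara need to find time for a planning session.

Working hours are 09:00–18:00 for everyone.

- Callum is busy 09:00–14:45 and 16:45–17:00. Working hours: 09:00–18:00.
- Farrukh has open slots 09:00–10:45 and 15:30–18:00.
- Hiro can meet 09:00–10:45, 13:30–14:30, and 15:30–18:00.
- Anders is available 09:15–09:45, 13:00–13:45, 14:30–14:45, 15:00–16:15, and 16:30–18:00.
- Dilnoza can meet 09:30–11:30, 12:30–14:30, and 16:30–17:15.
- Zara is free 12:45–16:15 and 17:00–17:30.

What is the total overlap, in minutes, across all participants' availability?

Callum free within 09:00–18:00: 14:45–16:45, 17:00–18:00.
Callum ∩ Farrukh: 15:30–16:45, 17:00–18:00.
Callum ∩ Farrukh ∩ Hiro: 15:30–16:45, 17:00–18:00.
Callum ∩ Farrukh ∩ Hiro ∩ Anders: 15:30–16:15, 16:30–16:45, 17:00–18:00.
Callum ∩ Farrukh ∩ Hiro ∩ Anders ∩ Dilnoza: 16:30–16:45, 17:00–17:15.
Callum ∩ Farrukh ∩ Hiro ∩ Anders ∩ Dilnoza ∩ Zara: 17:00–17:15.
Total common minutes: 15.

15 minutes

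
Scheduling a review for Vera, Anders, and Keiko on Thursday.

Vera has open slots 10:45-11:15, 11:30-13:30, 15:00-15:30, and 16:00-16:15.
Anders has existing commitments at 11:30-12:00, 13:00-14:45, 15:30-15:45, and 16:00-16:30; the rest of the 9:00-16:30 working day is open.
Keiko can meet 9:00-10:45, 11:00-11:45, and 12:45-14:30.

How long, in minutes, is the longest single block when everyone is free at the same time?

15 minutes

Anders free within 09:00–16:30: 09:00–11:30, 12:00–13:00, 14:45–15:30, 15:45–16:00.
Vera ∩ Anders: 10:45–11:15, 12:00–13:00, 15:00–15:30.
Vera ∩ Anders ∩ Keiko: 11:00–11:15, 12:45–13:00.
Common window lengths: 15, 15 min; longest is 15.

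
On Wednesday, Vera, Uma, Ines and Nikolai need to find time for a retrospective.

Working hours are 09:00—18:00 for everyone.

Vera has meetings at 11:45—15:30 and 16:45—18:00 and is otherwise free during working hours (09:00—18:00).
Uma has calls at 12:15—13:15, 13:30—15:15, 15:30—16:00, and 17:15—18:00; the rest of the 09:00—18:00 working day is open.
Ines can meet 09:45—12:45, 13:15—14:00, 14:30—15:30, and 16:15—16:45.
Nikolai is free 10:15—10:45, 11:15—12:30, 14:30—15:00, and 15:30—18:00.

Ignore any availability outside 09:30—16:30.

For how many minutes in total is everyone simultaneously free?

Vera free within 09:00–18:00: 09:00–11:45, 15:30–16:45.
Uma free within 09:00–18:00: 09:00–12:15, 13:15–13:30, 15:15–15:30, 16:00–17:15.
Vera ∩ Uma: 09:00–11:45, 16:00–16:45.
Vera ∩ Uma ∩ Ines: 09:45–11:45, 16:15–16:45.
Vera ∩ Uma ∩ Ines ∩ Nikolai: 10:15–10:45, 11:15–11:45, 16:15–16:45.
Restricted to 09:30–16:30: 10:15–10:45, 11:15–11:45, 16:15–16:30.
Total common minutes: 30 + 30 + 15 = 75.

75 minutes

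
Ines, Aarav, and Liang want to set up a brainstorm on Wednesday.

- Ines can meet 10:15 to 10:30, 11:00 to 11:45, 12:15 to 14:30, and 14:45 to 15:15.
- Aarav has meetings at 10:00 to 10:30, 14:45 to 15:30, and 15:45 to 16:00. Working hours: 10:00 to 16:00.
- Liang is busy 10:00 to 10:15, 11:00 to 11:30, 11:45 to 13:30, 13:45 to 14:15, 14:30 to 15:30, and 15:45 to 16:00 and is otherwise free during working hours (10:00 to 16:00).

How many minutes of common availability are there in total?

45 minutes

Aarav free within 10:00–16:00: 10:30–14:45, 15:30–15:45.
Liang free within 10:00–16:00: 10:15–11:00, 11:30–11:45, 13:30–13:45, 14:15–14:30, 15:30–15:45.
Ines ∩ Aarav: 11:00–11:45, 12:15–14:30.
Ines ∩ Aarav ∩ Liang: 11:30–11:45, 13:30–13:45, 14:15–14:30.
Total common minutes: 15 + 15 + 15 = 45.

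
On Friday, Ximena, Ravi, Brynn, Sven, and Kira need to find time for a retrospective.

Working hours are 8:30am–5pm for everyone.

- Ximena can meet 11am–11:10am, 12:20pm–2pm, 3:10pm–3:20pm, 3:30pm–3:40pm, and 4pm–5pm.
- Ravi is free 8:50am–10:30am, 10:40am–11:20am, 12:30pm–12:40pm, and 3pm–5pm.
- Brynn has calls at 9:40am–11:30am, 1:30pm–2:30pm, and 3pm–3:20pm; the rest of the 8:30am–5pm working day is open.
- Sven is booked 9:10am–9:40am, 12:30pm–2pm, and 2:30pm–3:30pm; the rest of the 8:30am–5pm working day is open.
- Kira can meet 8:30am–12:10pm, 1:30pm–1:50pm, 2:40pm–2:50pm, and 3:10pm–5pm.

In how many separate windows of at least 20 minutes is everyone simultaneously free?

1

Brynn free within 08:30–17:00: 08:30–09:40, 11:30–13:30, 14:30–15:00, 15:20–17:00.
Sven free within 08:30–17:00: 08:30–09:10, 09:40–12:30, 14:00–14:30, 15:30–17:00.
Ximena ∩ Ravi: 11:00–11:10, 12:30–12:40, 15:10–15:20, 15:30–15:40, 16:00–17:00.
Ximena ∩ Ravi ∩ Brynn: 12:30–12:40, 15:30–15:40, 16:00–17:00.
Ximena ∩ Ravi ∩ Brynn ∩ Sven: 15:30–15:40, 16:00–17:00.
Ximena ∩ Ravi ∩ Brynn ∩ Sven ∩ Kira: 15:30–15:40, 16:00–17:00.
Windows ≥ 20 min: 16:00–17:00.
That's 1 window.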